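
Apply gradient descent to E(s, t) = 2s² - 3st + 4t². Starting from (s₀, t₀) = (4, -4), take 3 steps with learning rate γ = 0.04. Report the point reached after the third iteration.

(1.665024, -0.54272)

∇E = (4s - 3t, -3s + 8t)
(s₁, t₁) = (4, -4) − 0.04·(28, -44) = (2.88, -2.24)
(s₂, t₂) = (2.88, -2.24) − 0.04·(18.24, -26.56) = (2.1504, -1.1776)
(s₃, t₃) = (2.1504, -1.1776) − 0.04·(12.1344, -15.872) = (1.665024, -0.54272)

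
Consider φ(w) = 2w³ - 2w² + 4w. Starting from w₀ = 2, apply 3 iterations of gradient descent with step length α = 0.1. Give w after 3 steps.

φ′(w) = 6w² - 4w + 4
w₁ = 2 − 0.1·20 = 0
w₂ = 0 − 0.1·4 = -0.4
w₃ = -0.4 − 0.1·6.56 = -1.056

-1.056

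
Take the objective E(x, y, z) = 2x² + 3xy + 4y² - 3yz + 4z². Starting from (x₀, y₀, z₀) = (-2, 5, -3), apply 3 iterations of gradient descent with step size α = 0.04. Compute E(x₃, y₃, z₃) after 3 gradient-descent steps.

∇E = (4x + 3y, 3x + 8y - 3z, -3y + 8z)
Step 1: at (-2, 5, -3), ∇E = (7, 43, -39) → (-2, 5, -3) − 0.04·(7, 43, -39) = (-2.28, 3.28, -1.44)
Step 2: at (-2.28, 3.28, -1.44), ∇E = (0.72, 23.72, -21.36) → (-2.28, 3.28, -1.44) − 0.04·(0.72, 23.72, -21.36) = (-2.3088, 2.3312, -0.5856)
Step 3: at (-2.3088, 2.3312, -0.5856), ∇E = (-2.2416, 13.48, -11.6784) → (-2.3088, 2.3312, -0.5856) − 0.04·(-2.2416, 13.48, -11.6784) = (-2.219136, 1.792, -0.118464)
E(-2.219136, 1.792, -0.118464) = 11.457107378176

11.457107378176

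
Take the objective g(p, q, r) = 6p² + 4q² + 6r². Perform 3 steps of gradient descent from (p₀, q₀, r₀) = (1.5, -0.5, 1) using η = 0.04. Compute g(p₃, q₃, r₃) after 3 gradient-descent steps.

0.484394371072

∇g = (12p, 8q, 12r)
Step 1: at (1.5, -0.5, 1), ∇g = (18, -4, 12) → (1.5, -0.5, 1) − 0.04·(18, -4, 12) = (0.78, -0.34, 0.52)
Step 2: at (0.78, -0.34, 0.52), ∇g = (9.36, -2.72, 6.24) → (0.78, -0.34, 0.52) − 0.04·(9.36, -2.72, 6.24) = (0.4056, -0.2312, 0.2704)
Step 3: at (0.4056, -0.2312, 0.2704), ∇g = (4.8672, -1.8496, 3.2448) → (0.4056, -0.2312, 0.2704) − 0.04·(4.8672, -1.8496, 3.2448) = (0.210912, -0.157216, 0.140608)
g(0.210912, -0.157216, 0.140608) = 0.484394371072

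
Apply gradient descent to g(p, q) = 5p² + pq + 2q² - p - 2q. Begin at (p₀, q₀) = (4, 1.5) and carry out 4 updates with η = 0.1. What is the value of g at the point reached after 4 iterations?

-0.507439735

∇g = (10p + q - 1, p + 4q - 2)
Step 1: at (4, 1.5), ∇g = (40.5, 8) → (4, 1.5) − 0.1·(40.5, 8) = (-0.05, 0.7)
Step 2: at (-0.05, 0.7), ∇g = (-0.8, 0.75) → (-0.05, 0.7) − 0.1·(-0.8, 0.75) = (0.03, 0.625)
Step 3: at (0.03, 0.625), ∇g = (-0.075, 0.53) → (0.03, 0.625) − 0.1·(-0.075, 0.53) = (0.0375, 0.572)
Step 4: at (0.0375, 0.572), ∇g = (-0.053, 0.3255) → (0.0375, 0.572) − 0.1·(-0.053, 0.3255) = (0.0428, 0.53945)
g(0.0428, 0.53945) = -0.507439735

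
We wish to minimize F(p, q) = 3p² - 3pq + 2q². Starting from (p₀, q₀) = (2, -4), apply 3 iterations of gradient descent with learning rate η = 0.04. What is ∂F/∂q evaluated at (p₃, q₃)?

∇F = (6p - 3q, -3p + 4q)
Step 1: at (2, -4), ∇F = (24, -22) → (2, -4) − 0.04·(24, -22) = (1.04, -3.12)
Step 2: at (1.04, -3.12), ∇F = (15.6, -15.6) → (1.04, -3.12) − 0.04·(15.6, -15.6) = (0.416, -2.496)
Step 3: at (0.416, -2.496), ∇F = (9.984, -11.232) → (0.416, -2.496) − 0.04·(9.984, -11.232) = (0.01664, -2.04672)
∂F/∂q at (0.01664, -2.04672) = -8.2368

-8.2368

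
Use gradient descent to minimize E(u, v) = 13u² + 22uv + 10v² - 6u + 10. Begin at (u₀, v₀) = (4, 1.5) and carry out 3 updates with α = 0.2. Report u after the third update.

∇E = (26u + 22v - 6, 22u + 20v)
(u₁, v₁) = (4, 1.5) − 0.2·(131, 118) = (-22.2, -22.1)
(u₂, v₂) = (-22.2, -22.1) − 0.2·(-1069.4, -930.4) = (191.68, 163.98)
(u₃, v₃) = (191.68, 163.98) − 0.2·(8585.24, 7496.56) = (-1525.368, -1335.332)
u = -1525.368

-1525.368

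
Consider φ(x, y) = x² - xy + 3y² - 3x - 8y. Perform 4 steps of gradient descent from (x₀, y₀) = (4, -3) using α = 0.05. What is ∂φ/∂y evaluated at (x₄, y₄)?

∇φ = (2x - y - 3, -x + 6y - 8)
(x₁, y₁) = (4, -3) − 0.05·(8, -30) = (3.6, -1.5)
(x₂, y₂) = (3.6, -1.5) − 0.05·(5.7, -20.6) = (3.315, -0.47)
(x₃, y₃) = (3.315, -0.47) − 0.05·(4.1, -14.135) = (3.11, 0.23675)
(x₄, y₄) = (3.11, 0.23675) − 0.05·(2.98325, -9.6895) = (2.9608375, 0.721225)
∂φ/∂y at (2.9608375, 0.721225) = -6.6334875

-6.6334875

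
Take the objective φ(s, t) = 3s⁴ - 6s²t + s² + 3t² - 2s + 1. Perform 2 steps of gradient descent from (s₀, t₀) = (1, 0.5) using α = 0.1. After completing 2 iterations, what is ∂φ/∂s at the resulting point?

∇φ = (12s³ - 12st + 2s - 2, -6s² + 6t)
(s₁, t₁) = (1, 0.5) − 0.1·(6, -3) = (0.4, 0.8)
(s₂, t₂) = (0.4, 0.8) − 0.1·(-4.272, 3.84) = (0.8272, 0.416)
∂φ/∂s at (0.8272, 0.416) = 2.317254475776

2.317254475776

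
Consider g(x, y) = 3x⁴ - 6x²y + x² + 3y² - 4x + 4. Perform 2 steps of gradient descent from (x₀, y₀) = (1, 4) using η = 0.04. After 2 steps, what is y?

∇g = (12x³ - 12xy + 2x - 4, -6x² + 6y)
(x₁, y₁) = (1, 4) − 0.04·(-38, 18) = (2.52, 3.28)
(x₂, y₂) = (2.52, 3.28) − 0.04·(93.888896, -18.4224) = (-1.23555584, 4.016896)
y = 4.016896

4.016896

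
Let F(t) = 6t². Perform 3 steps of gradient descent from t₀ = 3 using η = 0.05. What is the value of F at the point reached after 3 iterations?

0.221184

F′(t) = 12t
Step 1: F′(3) = 36; t₁ = 3 − 0.05·36 = 1.2
Step 2: F′(1.2) = 14.4; t₂ = 1.2 − 0.05·14.4 = 0.48
Step 3: F′(0.48) = 5.76; t₃ = 0.48 − 0.05·5.76 = 0.192
F(0.192) = 0.221184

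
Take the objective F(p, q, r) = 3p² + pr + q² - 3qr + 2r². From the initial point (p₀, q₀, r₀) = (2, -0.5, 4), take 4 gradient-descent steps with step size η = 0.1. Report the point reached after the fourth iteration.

(-0.1883, 1.5181, 1.1894)

∇F = (6p + r, 2q - 3r, p - 3q + 4r)
Step 1: at (2, -0.5, 4), ∇F = (16, -13, 19.5) → (2, -0.5, 4) − 0.1·(16, -13, 19.5) = (0.4, 0.8, 2.05)
Step 2: at (0.4, 0.8, 2.05), ∇F = (4.45, -4.55, 6.2) → (0.4, 0.8, 2.05) − 0.1·(4.45, -4.55, 6.2) = (-0.045, 1.255, 1.43)
Step 3: at (-0.045, 1.255, 1.43), ∇F = (1.16, -1.78, 1.91) → (-0.045, 1.255, 1.43) − 0.1·(1.16, -1.78, 1.91) = (-0.161, 1.433, 1.239)
Step 4: at (-0.161, 1.433, 1.239), ∇F = (0.273, -0.851, 0.496) → (-0.161, 1.433, 1.239) − 0.1·(0.273, -0.851, 0.496) = (-0.1883, 1.5181, 1.1894)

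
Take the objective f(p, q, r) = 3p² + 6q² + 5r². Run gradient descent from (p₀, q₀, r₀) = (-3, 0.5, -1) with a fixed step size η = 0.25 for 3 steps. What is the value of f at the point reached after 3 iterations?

153.375

∇f = (6p, 12q, 10r)
(p₁, q₁, r₁) = (-3, 0.5, -1) − 0.25·(-18, 6, -10) = (1.5, -1, 1.5)
(p₂, q₂, r₂) = (1.5, -1, 1.5) − 0.25·(9, -12, 15) = (-0.75, 2, -2.25)
(p₃, q₃, r₃) = (-0.75, 2, -2.25) − 0.25·(-4.5, 24, -22.5) = (0.375, -4, 3.375)
f(0.375, -4, 3.375) = 153.375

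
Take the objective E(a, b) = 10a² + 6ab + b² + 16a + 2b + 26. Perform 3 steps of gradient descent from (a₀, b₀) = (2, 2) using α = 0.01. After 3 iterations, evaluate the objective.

∇E = (20a + 6b + 16, 6a + 2b + 2)
(a₁, b₁) = (2, 2) − 0.01·(68, 18) = (1.32, 1.82)
(a₂, b₂) = (1.32, 1.82) − 0.01·(53.32, 13.56) = (0.7868, 1.6844)
(a₃, b₃) = (0.7868, 1.6844) − 0.01·(41.8424, 10.0896) = (0.368376, 1.583504)
E(0.368376, 1.583504) = 42.4254669088

42.4254669088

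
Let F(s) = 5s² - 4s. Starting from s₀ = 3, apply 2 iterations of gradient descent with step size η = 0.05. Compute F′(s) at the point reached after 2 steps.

6.5

F′(s) = 10s - 4
s₁ = 3 − 0.05·26 = 1.7
s₂ = 1.7 − 0.05·13 = 1.05
F′(s) at (1.05) = 6.5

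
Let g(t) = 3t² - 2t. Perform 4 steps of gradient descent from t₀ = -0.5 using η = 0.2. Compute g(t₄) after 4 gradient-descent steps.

-0.333328

g′(t) = 6t - 2
t₁ = -0.5 − 0.2·(-5) = 0.5
t₂ = 0.5 − 0.2·1 = 0.3
t₃ = 0.3 − 0.2·(-0.2) = 0.34
t₄ = 0.34 − 0.2·0.04 = 0.332
g(0.332) = -0.333328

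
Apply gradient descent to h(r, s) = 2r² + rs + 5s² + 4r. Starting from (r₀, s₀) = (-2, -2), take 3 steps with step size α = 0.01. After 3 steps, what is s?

-1.405494

∇h = (4r + s + 4, r + 10s)
(r₁, s₁) = (-2, -2) − 0.01·(-6, -22) = (-1.94, -1.78)
(r₂, s₂) = (-1.94, -1.78) − 0.01·(-5.54, -19.74) = (-1.8846, -1.5826)
(r₃, s₃) = (-1.8846, -1.5826) − 0.01·(-5.121, -17.7106) = (-1.83339, -1.405494)
s = -1.405494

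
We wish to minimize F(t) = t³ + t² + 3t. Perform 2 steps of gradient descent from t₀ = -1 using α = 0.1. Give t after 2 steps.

F′(t) = 3t² + 2t + 3
Step 1: F′(-1) = 4; t₁ = -1 − 0.1·4 = -1.4
Step 2: F′(-1.4) = 6.08; t₂ = -1.4 − 0.1·6.08 = -2.008

-2.008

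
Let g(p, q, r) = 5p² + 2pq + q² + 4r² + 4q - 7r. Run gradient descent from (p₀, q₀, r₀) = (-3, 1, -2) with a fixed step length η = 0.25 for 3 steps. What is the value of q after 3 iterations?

1

∇g = (10p + 2q, 2p + 2q + 4, 8r - 7)
(p₁, q₁, r₁) = (-3, 1, -2) − 0.25·(-28, 0, -23) = (4, 1, 3.75)
(p₂, q₂, r₂) = (4, 1, 3.75) − 0.25·(42, 14, 23) = (-6.5, -2.5, -2)
(p₃, q₃, r₃) = (-6.5, -2.5, -2) − 0.25·(-70, -14, -23) = (11, 1, 3.75)
q = 1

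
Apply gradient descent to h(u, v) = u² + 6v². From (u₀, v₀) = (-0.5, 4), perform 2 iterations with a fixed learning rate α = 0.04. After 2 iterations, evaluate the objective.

∇h = (2u, 12v)
(u₁, v₁) = (-0.5, 4) − 0.04·(-1, 48) = (-0.46, 2.08)
(u₂, v₂) = (-0.46, 2.08) − 0.04·(-0.92, 24.96) = (-0.4232, 1.0816)
h(-0.4232, 1.0816) = 7.1982496

7.1982496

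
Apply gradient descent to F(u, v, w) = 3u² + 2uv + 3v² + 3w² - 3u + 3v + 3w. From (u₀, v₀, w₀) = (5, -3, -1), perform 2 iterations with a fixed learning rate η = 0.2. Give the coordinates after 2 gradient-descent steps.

(1.24, -0.52, -0.52)

∇F = (6u + 2v - 3, 2u + 6v + 3, 6w + 3)
Step 1: at (5, -3, -1), ∇F = (21, -5, -3) → (5, -3, -1) − 0.2·(21, -5, -3) = (0.8, -2, -0.4)
Step 2: at (0.8, -2, -0.4), ∇F = (-2.2, -7.4, 0.6) → (0.8, -2, -0.4) − 0.2·(-2.2, -7.4, 0.6) = (1.24, -0.52, -0.52)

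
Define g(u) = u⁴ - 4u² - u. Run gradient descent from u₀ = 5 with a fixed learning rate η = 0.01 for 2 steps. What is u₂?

0.45004316

g′(u) = 4u³ - 8u - 1
u₁ = 5 − 0.01·459 = 0.41
u₂ = 0.41 − 0.01·(-4.004316) = 0.45004316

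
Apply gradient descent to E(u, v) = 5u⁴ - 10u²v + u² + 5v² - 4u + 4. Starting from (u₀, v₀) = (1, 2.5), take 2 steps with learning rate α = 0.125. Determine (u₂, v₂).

∇E = (20u³ - 20uv + 2u - 4, -10u² + 10v)
Step 1: at (1, 2.5), ∇E = (-32, 15) → (1, 2.5) − 0.125·(-32, 15) = (5, 0.625)
Step 2: at (5, 0.625), ∇E = (2443.5, -243.75) → (5, 0.625) − 0.125·(2443.5, -243.75) = (-300.4375, 31.09375)

(-300.4375, 31.09375)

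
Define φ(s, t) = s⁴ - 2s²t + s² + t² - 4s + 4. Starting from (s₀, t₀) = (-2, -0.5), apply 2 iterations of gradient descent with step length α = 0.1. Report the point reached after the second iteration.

(-2.8256, 1.472)

∇φ = (4s³ - 4st + 2s - 4, -2s² + 2t)
Step 1: at (-2, -0.5), ∇φ = (-44, -9) → (-2, -0.5) − 0.1·(-44, -9) = (2.4, 0.4)
Step 2: at (2.4, 0.4), ∇φ = (52.256, -10.72) → (2.4, 0.4) − 0.1·(52.256, -10.72) = (-2.8256, 1.472)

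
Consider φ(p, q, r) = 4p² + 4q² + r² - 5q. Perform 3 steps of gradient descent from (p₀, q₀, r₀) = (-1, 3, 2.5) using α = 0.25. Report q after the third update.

∇φ = (8p, 8q - 5, 2r)
Step 1: at (-1, 3, 2.5), ∇φ = (-8, 19, 5) → (-1, 3, 2.5) − 0.25·(-8, 19, 5) = (1, -1.75, 1.25)
Step 2: at (1, -1.75, 1.25), ∇φ = (8, -19, 2.5) → (1, -1.75, 1.25) − 0.25·(8, -19, 2.5) = (-1, 3, 0.625)
Step 3: at (-1, 3, 0.625), ∇φ = (-8, 19, 1.25) → (-1, 3, 0.625) − 0.25·(-8, 19, 1.25) = (1, -1.75, 0.3125)
q = -1.75

-1.75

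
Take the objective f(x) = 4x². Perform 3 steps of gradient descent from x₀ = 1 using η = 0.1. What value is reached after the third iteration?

f′(x) = 8x
Step 1: f′(1) = 8; x₁ = 1 − 0.1·8 = 0.2
Step 2: f′(0.2) = 1.6; x₂ = 0.2 − 0.1·1.6 = 0.04
Step 3: f′(0.04) = 0.32; x₃ = 0.04 − 0.1·0.32 = 0.008

0.008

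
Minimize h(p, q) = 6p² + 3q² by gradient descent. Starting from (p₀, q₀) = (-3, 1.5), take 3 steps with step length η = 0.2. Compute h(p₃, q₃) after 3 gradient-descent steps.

406.595376

∇h = (12p, 6q)
Step 1: at (-3, 1.5), ∇h = (-36, 9) → (-3, 1.5) − 0.2·(-36, 9) = (4.2, -0.3)
Step 2: at (4.2, -0.3), ∇h = (50.4, -1.8) → (4.2, -0.3) − 0.2·(50.4, -1.8) = (-5.88, 0.06)
Step 3: at (-5.88, 0.06), ∇h = (-70.56, 0.36) → (-5.88, 0.06) − 0.2·(-70.56, 0.36) = (8.232, -0.012)
h(8.232, -0.012) = 406.595376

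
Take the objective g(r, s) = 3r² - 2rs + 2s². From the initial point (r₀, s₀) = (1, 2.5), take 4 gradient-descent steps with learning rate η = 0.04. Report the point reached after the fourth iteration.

(0.77216, 1.474208)

∇g = (6r - 2s, -2r + 4s)
Step 1: at (1, 2.5), ∇g = (1, 8) → (1, 2.5) − 0.04·(1, 8) = (0.96, 2.18)
Step 2: at (0.96, 2.18), ∇g = (1.4, 6.8) → (0.96, 2.18) − 0.04·(1.4, 6.8) = (0.904, 1.908)
Step 3: at (0.904, 1.908), ∇g = (1.608, 5.824) → (0.904, 1.908) − 0.04·(1.608, 5.824) = (0.83968, 1.67504)
Step 4: at (0.83968, 1.67504), ∇g = (1.688, 5.0208) → (0.83968, 1.67504) − 0.04·(1.688, 5.0208) = (0.77216, 1.474208)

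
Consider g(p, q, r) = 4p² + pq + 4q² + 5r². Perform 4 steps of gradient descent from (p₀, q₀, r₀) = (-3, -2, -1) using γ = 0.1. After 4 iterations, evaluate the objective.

∇g = (8p + q, p + 8q, 10r)
Step 1: at (-3, -2, -1), ∇g = (-26, -19, -10) → (-3, -2, -1) − 0.1·(-26, -19, -10) = (-0.4, -0.1, 0)
Step 2: at (-0.4, -0.1, 0), ∇g = (-3.3, -1.2, 0) → (-0.4, -0.1, 0) − 0.1·(-3.3, -1.2, 0) = (-0.07, 0.02, 0)
Step 3: at (-0.07, 0.02, 0), ∇g = (-0.54, 0.09, 0) → (-0.07, 0.02, 0) − 0.1·(-0.54, 0.09, 0) = (-0.016, 0.011, 0)
Step 4: at (-0.016, 0.011, 0), ∇g = (-0.117, 0.072, 0) → (-0.016, 0.011, 0) − 0.1·(-0.117, 0.072, 0) = (-0.0043, 0.0038, 0)
g(-0.0043, 0.0038, 0) = 0.00011538

0.00011538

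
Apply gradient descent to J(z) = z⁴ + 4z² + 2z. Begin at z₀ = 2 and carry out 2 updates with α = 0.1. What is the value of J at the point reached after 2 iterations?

10420

J′(z) = 4z³ + 8z + 2
z₁ = 2 − 0.1·50 = -3
z₂ = -3 − 0.1·(-130) = 10
J(10) = 10420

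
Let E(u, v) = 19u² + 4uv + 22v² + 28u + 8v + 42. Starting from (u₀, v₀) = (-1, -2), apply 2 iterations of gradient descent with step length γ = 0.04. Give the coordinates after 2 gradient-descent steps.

∇E = (38u + 4v + 28, 4u + 44v + 8)
Step 1: at (-1, -2), ∇E = (-18, -84) → (-1, -2) − 0.04·(-18, -84) = (-0.28, 1.36)
Step 2: at (-0.28, 1.36), ∇E = (22.8, 66.72) → (-0.28, 1.36) − 0.04·(22.8, 66.72) = (-1.192, -1.3088)

(-1.192, -1.3088)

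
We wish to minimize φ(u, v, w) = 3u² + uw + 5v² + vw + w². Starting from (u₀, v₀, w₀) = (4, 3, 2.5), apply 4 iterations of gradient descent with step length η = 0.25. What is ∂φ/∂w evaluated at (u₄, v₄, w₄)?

24.6875

∇φ = (6u + w, 10v + w, u + v + 2w)
(u₁, v₁, w₁) = (4, 3, 2.5) − 0.25·(26.5, 32.5, 12) = (-2.625, -5.125, -0.5)
(u₂, v₂, w₂) = (-2.625, -5.125, -0.5) − 0.25·(-16.25, -51.75, -8.75) = (1.4375, 7.8125, 1.6875)
(u₃, v₃, w₃) = (1.4375, 7.8125, 1.6875) − 0.25·(10.3125, 79.8125, 12.625) = (-1.140625, -12.140625, -1.46875)
(u₄, v₄, w₄) = (-1.140625, -12.140625, -1.46875) − 0.25·(-8.3125, -122.875, -16.21875) = (0.9375, 18.578125, 2.5859375)
∂φ/∂w at (0.9375, 18.578125, 2.5859375) = 24.6875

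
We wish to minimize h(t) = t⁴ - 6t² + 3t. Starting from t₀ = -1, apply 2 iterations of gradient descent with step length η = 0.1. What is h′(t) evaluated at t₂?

h′(t) = 4t³ - 12t + 3
Step 1: h′(-1) = 11; t₁ = -1 − 0.1·11 = -2.1
Step 2: h′(-2.1) = -8.844; t₂ = -2.1 − 0.1·(-8.844) = -1.2156
h′(t) at (-1.2156) = 10.402112430336

10.402112430336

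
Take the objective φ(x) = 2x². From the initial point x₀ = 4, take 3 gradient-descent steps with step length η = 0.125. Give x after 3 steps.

φ′(x) = 4x
Step 1: φ′(4) = 16; x₁ = 4 − 0.125·16 = 2
Step 2: φ′(2) = 8; x₂ = 2 − 0.125·8 = 1
Step 3: φ′(1) = 4; x₃ = 1 − 0.125·4 = 0.5

0.5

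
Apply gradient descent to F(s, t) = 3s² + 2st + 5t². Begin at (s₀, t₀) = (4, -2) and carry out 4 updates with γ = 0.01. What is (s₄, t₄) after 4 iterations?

∇F = (6s + 2t, 2s + 10t)
(s₁, t₁) = (4, -2) − 0.01·(20, -12) = (3.8, -1.88)
(s₂, t₂) = (3.8, -1.88) − 0.01·(19.04, -11.2) = (3.6096, -1.768)
(s₃, t₃) = (3.6096, -1.768) − 0.01·(18.1216, -10.4608) = (3.428384, -1.663392)
(s₄, t₄) = (3.428384, -1.663392) − 0.01·(17.24352, -9.777152) = (3.2559488, -1.56562048)

(3.2559488, -1.56562048)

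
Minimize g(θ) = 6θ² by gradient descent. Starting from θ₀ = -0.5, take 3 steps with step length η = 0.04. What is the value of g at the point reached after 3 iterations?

0.029655914496

g′(θ) = 12θ
θ₁ = -0.5 − 0.04·(-6) = -0.26
θ₂ = -0.26 − 0.04·(-3.12) = -0.1352
θ₃ = -0.1352 − 0.04·(-1.6224) = -0.070304
g(-0.070304) = 0.029655914496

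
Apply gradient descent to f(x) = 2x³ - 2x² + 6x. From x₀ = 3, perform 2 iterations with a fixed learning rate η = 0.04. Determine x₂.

f′(x) = 6x² - 4x + 6
Step 1: f′(3) = 48; x₁ = 3 − 0.04·48 = 1.08
Step 2: f′(1.08) = 8.6784; x₂ = 1.08 − 0.04·8.6784 = 0.732864

0.732864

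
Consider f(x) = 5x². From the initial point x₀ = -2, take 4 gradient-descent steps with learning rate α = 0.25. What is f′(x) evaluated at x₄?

f′(x) = 10x
x₁ = -2 − 0.25·(-20) = 3
x₂ = 3 − 0.25·30 = -4.5
x₃ = -4.5 − 0.25·(-45) = 6.75
x₄ = 6.75 − 0.25·67.5 = -10.125
f′(x) at (-10.125) = -101.25

-101.25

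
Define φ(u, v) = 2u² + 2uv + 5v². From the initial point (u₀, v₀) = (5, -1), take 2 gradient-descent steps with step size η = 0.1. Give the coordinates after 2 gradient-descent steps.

(2.12, -0.64)

∇φ = (4u + 2v, 2u + 10v)
Step 1: at (5, -1), ∇φ = (18, 0) → (5, -1) − 0.1·(18, 0) = (3.2, -1)
Step 2: at (3.2, -1), ∇φ = (10.8, -3.6) → (3.2, -1) − 0.1·(10.8, -3.6) = (2.12, -0.64)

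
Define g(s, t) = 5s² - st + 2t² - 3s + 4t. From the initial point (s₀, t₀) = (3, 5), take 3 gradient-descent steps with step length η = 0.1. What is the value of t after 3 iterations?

∇g = (10s - t - 3, -s + 4t + 4)
Step 1: at (3, 5), ∇g = (22, 21) → (3, 5) − 0.1·(22, 21) = (0.8, 2.9)
Step 2: at (0.8, 2.9), ∇g = (2.1, 14.8) → (0.8, 2.9) − 0.1·(2.1, 14.8) = (0.59, 1.42)
Step 3: at (0.59, 1.42), ∇g = (1.48, 9.09) → (0.59, 1.42) − 0.1·(1.48, 9.09) = (0.442, 0.511)
t = 0.511

0.511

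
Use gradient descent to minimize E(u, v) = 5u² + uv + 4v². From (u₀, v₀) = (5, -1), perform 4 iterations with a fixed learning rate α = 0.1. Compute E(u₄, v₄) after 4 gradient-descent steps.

∇E = (10u + v, u + 8v)
(u₁, v₁) = (5, -1) − 0.1·(49, -3) = (0.1, -0.7)
(u₂, v₂) = (0.1, -0.7) − 0.1·(0.3, -5.5) = (0.07, -0.15)
(u₃, v₃) = (0.07, -0.15) − 0.1·(0.55, -1.13) = (0.015, -0.037)
(u₄, v₄) = (0.015, -0.037) − 0.1·(0.113, -0.281) = (0.0037, -0.0089)
E(0.0037, -0.0089) = 0.00035236

0.00035236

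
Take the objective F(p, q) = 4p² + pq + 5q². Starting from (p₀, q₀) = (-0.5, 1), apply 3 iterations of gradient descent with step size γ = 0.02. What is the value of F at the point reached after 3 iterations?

1.696329074288

∇F = (8p + q, p + 10q)
(p₁, q₁) = (-0.5, 1) − 0.02·(-3, 9.5) = (-0.44, 0.81)
(p₂, q₂) = (-0.44, 0.81) − 0.02·(-2.71, 7.66) = (-0.3858, 0.6568)
(p₃, q₃) = (-0.3858, 0.6568) − 0.02·(-2.4296, 6.1822) = (-0.337208, 0.533156)
F(-0.337208, 0.533156) = 1.696329074288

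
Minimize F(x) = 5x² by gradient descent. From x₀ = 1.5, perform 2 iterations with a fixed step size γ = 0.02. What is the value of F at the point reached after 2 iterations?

F′(x) = 10x
x₁ = 1.5 − 0.02·15 = 1.2
x₂ = 1.2 − 0.02·12 = 0.96
F(0.96) = 4.608

4.608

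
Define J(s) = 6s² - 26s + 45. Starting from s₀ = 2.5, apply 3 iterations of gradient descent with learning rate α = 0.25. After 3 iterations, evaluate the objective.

J′(s) = 12s - 26
s₁ = 2.5 − 0.25·4 = 1.5
s₂ = 1.5 − 0.25·(-8) = 3.5
s₃ = 3.5 − 0.25·16 = -0.5
J(-0.5) = 59.5

59.5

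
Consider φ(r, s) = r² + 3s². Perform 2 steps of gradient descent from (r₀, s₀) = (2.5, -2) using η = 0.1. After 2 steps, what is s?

∇φ = (2r, 6s)
(r₁, s₁) = (2.5, -2) − 0.1·(5, -12) = (2, -0.8)
(r₂, s₂) = (2, -0.8) − 0.1·(4, -4.8) = (1.6, -0.32)
s = -0.32

-0.32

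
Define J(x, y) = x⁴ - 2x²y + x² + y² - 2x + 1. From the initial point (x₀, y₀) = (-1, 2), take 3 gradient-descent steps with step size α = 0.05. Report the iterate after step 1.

(-1, 1.9)

∇J = (4x³ - 4xy + 2x - 2, -2x² + 2y)
Step 1: at (-1, 2), ∇J = (0, 2) → (-1, 2) − 0.05·(0, 2) = (-1, 1.9)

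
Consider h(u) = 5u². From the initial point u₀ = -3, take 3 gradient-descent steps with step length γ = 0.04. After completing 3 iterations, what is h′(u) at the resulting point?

h′(u) = 10u
u₁ = -3 − 0.04·(-30) = -1.8
u₂ = -1.8 − 0.04·(-18) = -1.08
u₃ = -1.08 − 0.04·(-10.8) = -0.648
h′(u) at (-0.648) = -6.48

-6.48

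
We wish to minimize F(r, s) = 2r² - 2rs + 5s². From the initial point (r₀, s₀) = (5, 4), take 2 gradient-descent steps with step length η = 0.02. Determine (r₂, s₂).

(4.5152, 2.9104)

∇F = (4r - 2s, -2r + 10s)
(r₁, s₁) = (5, 4) − 0.02·(12, 30) = (4.76, 3.4)
(r₂, s₂) = (4.76, 3.4) − 0.02·(12.24, 24.48) = (4.5152, 2.9104)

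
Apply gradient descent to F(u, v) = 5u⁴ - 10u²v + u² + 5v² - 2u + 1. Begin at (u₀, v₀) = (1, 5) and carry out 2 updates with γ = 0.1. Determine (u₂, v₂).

(-1432.6, 81)

∇F = (20u³ - 20uv + 2u - 2, -10u² + 10v)
Step 1: at (1, 5), ∇F = (-80, 40) → (1, 5) − 0.1·(-80, 40) = (9, 1)
Step 2: at (9, 1), ∇F = (14416, -800) → (9, 1) − 0.1·(14416, -800) = (-1432.6, 81)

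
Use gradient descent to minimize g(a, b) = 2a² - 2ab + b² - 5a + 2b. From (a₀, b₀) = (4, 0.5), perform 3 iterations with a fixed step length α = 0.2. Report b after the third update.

1.18

∇g = (4a - 2b - 5, -2a + 2b + 2)
(a₁, b₁) = (4, 0.5) − 0.2·(10, -5) = (2, 1.5)
(a₂, b₂) = (2, 1.5) − 0.2·(0, 1) = (2, 1.3)
(a₃, b₃) = (2, 1.3) − 0.2·(0.4, 0.6) = (1.92, 1.18)
b = 1.18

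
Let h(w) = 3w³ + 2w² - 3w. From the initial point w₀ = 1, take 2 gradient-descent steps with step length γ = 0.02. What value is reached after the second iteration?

0.6808

h′(w) = 9w² + 4w - 3
w₁ = 1 − 0.02·10 = 0.8
w₂ = 0.8 − 0.02·5.96 = 0.6808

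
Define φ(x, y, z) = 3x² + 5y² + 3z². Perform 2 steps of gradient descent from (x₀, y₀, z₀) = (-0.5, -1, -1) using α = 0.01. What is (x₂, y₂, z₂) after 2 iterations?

∇φ = (6x, 10y, 6z)
(x₁, y₁, z₁) = (-0.5, -1, -1) − 0.01·(-3, -10, -6) = (-0.47, -0.9, -0.94)
(x₂, y₂, z₂) = (-0.47, -0.9, -0.94) − 0.01·(-2.82, -9, -5.64) = (-0.4418, -0.81, -0.8836)

(-0.4418, -0.81, -0.8836)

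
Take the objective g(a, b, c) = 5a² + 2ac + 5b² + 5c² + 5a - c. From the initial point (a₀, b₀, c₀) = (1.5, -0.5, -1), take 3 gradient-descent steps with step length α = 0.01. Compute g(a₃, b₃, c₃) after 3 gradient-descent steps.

∇g = (10a + 2c + 5, 10b, 2a + 10c - 1)
Step 1: at (1.5, -0.5, -1), ∇g = (18, -5, -8) → (1.5, -0.5, -1) − 0.01·(18, -5, -8) = (1.32, -0.45, -0.92)
Step 2: at (1.32, -0.45, -0.92), ∇g = (16.36, -4.5, -7.56) → (1.32, -0.45, -0.92) − 0.01·(16.36, -4.5, -7.56) = (1.1564, -0.405, -0.8444)
Step 3: at (1.1564, -0.405, -0.8444), ∇g = (14.8752, -4.05, -7.1312) → (1.1564, -0.405, -0.8444) − 0.01·(14.8752, -4.05, -7.1312) = (1.007648, -0.3645, -0.773088)
g(1.007648, -0.3645, -0.773088) = 12.982725834192

12.982725834192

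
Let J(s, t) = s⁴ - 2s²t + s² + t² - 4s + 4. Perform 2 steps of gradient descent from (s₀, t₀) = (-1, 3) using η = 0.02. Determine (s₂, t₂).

∇J = (4s³ - 4st + 2s - 4, -2s² + 2t)
Step 1: at (-1, 3), ∇J = (2, 4) → (-1, 3) − 0.02·(2, 4) = (-1.04, 2.92)
Step 2: at (-1.04, 2.92), ∇J = (1.567744, 3.6768) → (-1.04, 2.92) − 0.02·(1.567744, 3.6768) = (-1.07135488, 2.846464)

(-1.07135488, 2.846464)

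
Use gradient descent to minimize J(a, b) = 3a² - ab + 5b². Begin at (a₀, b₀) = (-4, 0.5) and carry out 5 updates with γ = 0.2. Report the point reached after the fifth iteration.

(0.40704, -1.72288)

∇J = (6a - b, -a + 10b)
(a₁, b₁) = (-4, 0.5) − 0.2·(-24.5, 9) = (0.9, -1.3)
(a₂, b₂) = (0.9, -1.3) − 0.2·(6.7, -13.9) = (-0.44, 1.48)
(a₃, b₃) = (-0.44, 1.48) − 0.2·(-4.12, 15.24) = (0.384, -1.568)
(a₄, b₄) = (0.384, -1.568) − 0.2·(3.872, -16.064) = (-0.3904, 1.6448)
(a₅, b₅) = (-0.3904, 1.6448) − 0.2·(-3.9872, 16.8384) = (0.40704, -1.72288)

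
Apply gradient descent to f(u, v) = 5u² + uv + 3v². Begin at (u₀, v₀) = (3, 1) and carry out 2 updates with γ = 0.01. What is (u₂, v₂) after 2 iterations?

(2.4119, 0.8285)

∇f = (10u + v, u + 6v)
Step 1: at (3, 1), ∇f = (31, 9) → (3, 1) − 0.01·(31, 9) = (2.69, 0.91)
Step 2: at (2.69, 0.91), ∇f = (27.81, 8.15) → (2.69, 0.91) − 0.01·(27.81, 8.15) = (2.4119, 0.8285)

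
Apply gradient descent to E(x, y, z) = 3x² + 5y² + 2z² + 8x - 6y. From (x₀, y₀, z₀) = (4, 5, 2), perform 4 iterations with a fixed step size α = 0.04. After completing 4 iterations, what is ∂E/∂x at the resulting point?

∇E = (6x + 8, 10y - 6, 4z)
Step 1: at (4, 5, 2), ∇E = (32, 44, 8) → (4, 5, 2) − 0.04·(32, 44, 8) = (2.72, 3.24, 1.68)
Step 2: at (2.72, 3.24, 1.68), ∇E = (24.32, 26.4, 6.72) → (2.72, 3.24, 1.68) − 0.04·(24.32, 26.4, 6.72) = (1.7472, 2.184, 1.4112)
Step 3: at (1.7472, 2.184, 1.4112), ∇E = (18.4832, 15.84, 5.6448) → (1.7472, 2.184, 1.4112) − 0.04·(18.4832, 15.84, 5.6448) = (1.007872, 1.5504, 1.185408)
Step 4: at (1.007872, 1.5504, 1.185408), ∇E = (14.047232, 9.504, 4.741632) → (1.007872, 1.5504, 1.185408) − 0.04·(14.047232, 9.504, 4.741632) = (0.44598272, 1.17024, 0.99574272)
∂E/∂x at (0.44598272, 1.17024, 0.99574272) = 10.67589632

10.67589632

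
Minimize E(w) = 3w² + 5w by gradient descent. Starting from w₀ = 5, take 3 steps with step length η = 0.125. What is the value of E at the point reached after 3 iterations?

E′(w) = 6w + 5
w₁ = 5 − 0.125·35 = 0.625
w₂ = 0.625 − 0.125·8.75 = -0.46875
w₃ = -0.46875 − 0.125·2.1875 = -0.7421875
E(-0.7421875) = -2.05841064453125

-2.05841064453125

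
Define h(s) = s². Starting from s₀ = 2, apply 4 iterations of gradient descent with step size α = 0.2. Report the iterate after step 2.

0.72

h′(s) = 2s
s₁ = 2 − 0.2·4 = 1.2
s₂ = 1.2 − 0.2·2.4 = 0.72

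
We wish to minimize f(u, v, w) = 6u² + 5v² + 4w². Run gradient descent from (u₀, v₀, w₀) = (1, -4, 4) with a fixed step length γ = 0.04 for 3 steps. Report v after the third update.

-0.864

∇f = (12u, 10v, 8w)
(u₁, v₁, w₁) = (1, -4, 4) − 0.04·(12, -40, 32) = (0.52, -2.4, 2.72)
(u₂, v₂, w₂) = (0.52, -2.4, 2.72) − 0.04·(6.24, -24, 21.76) = (0.2704, -1.44, 1.8496)
(u₃, v₃, w₃) = (0.2704, -1.44, 1.8496) − 0.04·(3.2448, -14.4, 14.7968) = (0.140608, -0.864, 1.257728)
v = -0.864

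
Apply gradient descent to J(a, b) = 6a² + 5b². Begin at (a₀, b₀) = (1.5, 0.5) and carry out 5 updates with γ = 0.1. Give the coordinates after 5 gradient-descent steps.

∇J = (12a, 10b)
(a₁, b₁) = (1.5, 0.5) − 0.1·(18, 5) = (-0.3, 0)
(a₂, b₂) = (-0.3, 0) − 0.1·(-3.6, 0) = (0.06, 0)
(a₃, b₃) = (0.06, 0) − 0.1·(0.72, 0) = (-0.012, 0)
(a₄, b₄) = (-0.012, 0) − 0.1·(-0.144, 0) = (0.0024, 0)
(a₅, b₅) = (0.0024, 0) − 0.1·(0.0288, 0) = (-0.00048, 0)

(-0.00048, 0)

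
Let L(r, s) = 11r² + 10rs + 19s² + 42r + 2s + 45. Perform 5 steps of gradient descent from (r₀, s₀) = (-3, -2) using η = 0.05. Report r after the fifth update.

0.05952

∇L = (22r + 10s + 42, 10r + 38s + 2)
(r₁, s₁) = (-3, -2) − 0.05·(-44, -104) = (-0.8, 3.2)
(r₂, s₂) = (-0.8, 3.2) − 0.05·(56.4, 115.6) = (-3.62, -2.58)
(r₃, s₃) = (-3.62, -2.58) − 0.05·(-63.44, -132.24) = (-0.448, 4.032)
(r₄, s₄) = (-0.448, 4.032) − 0.05·(72.464, 150.736) = (-4.0712, -3.5048)
(r₅, s₅) = (-4.0712, -3.5048) − 0.05·(-82.6144, -171.8944) = (0.05952, 5.08992)
r = 0.05952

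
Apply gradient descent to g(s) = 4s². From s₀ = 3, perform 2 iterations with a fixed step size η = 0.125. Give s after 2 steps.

0

g′(s) = 8s
s₁ = 3 − 0.125·24 = 0
s₂ = 0 − 0.125·0 = 0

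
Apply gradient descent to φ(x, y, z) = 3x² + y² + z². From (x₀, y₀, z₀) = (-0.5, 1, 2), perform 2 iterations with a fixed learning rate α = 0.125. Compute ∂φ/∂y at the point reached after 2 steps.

1.125

∇φ = (6x, 2y, 2z)
(x₁, y₁, z₁) = (-0.5, 1, 2) − 0.125·(-3, 2, 4) = (-0.125, 0.75, 1.5)
(x₂, y₂, z₂) = (-0.125, 0.75, 1.5) − 0.125·(-0.75, 1.5, 3) = (-0.03125, 0.5625, 1.125)
∂φ/∂y at (-0.03125, 0.5625, 1.125) = 1.125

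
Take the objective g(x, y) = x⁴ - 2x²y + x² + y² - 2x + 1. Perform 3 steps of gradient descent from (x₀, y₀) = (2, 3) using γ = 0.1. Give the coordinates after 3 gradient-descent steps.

(1.1216512, 2.91488)

∇g = (4x³ - 4xy + 2x - 2, -2x² + 2y)
Step 1: at (2, 3), ∇g = (10, -2) → (2, 3) − 0.1·(10, -2) = (1, 3.2)
Step 2: at (1, 3.2), ∇g = (-8.8, 4.4) → (1, 3.2) − 0.1·(-8.8, 4.4) = (1.88, 2.76)
Step 3: at (1.88, 2.76), ∇g = (7.583488, -1.5488) → (1.88, 2.76) − 0.1·(7.583488, -1.5488) = (1.1216512, 2.91488)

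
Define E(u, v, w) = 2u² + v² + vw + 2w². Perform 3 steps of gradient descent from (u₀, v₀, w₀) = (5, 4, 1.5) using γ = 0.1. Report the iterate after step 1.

∇E = (4u, 2v + w, v + 4w)
Step 1: at (5, 4, 1.5), ∇E = (20, 9.5, 10) → (5, 4, 1.5) − 0.1·(20, 9.5, 10) = (3, 3.05, 0.5)

(3, 3.05, 0.5)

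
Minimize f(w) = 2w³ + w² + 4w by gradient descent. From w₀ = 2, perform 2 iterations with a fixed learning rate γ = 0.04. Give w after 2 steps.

f′(w) = 6w² + 2w + 4
Step 1: f′(2) = 32; w₁ = 2 − 0.04·32 = 0.72
Step 2: f′(0.72) = 8.5504; w₂ = 0.72 − 0.04·8.5504 = 0.377984

0.377984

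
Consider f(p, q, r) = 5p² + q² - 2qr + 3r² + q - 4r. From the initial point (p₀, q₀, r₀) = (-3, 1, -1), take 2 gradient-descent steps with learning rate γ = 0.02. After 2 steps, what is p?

-1.92

∇f = (10p, 2q - 2r + 1, -2q + 6r - 4)
(p₁, q₁, r₁) = (-3, 1, -1) − 0.02·(-30, 5, -12) = (-2.4, 0.9, -0.76)
(p₂, q₂, r₂) = (-2.4, 0.9, -0.76) − 0.02·(-24, 4.32, -10.36) = (-1.92, 0.8136, -0.5528)
p = -1.92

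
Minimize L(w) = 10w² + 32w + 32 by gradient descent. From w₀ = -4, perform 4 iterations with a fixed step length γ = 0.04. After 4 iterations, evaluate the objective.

6.400147456

L′(w) = 20w + 32
Step 1: L′(-4) = -48; w₁ = -4 − 0.04·(-48) = -2.08
Step 2: L′(-2.08) = -9.6; w₂ = -2.08 − 0.04·(-9.6) = -1.696
Step 3: L′(-1.696) = -1.92; w₃ = -1.696 − 0.04·(-1.92) = -1.6192
Step 4: L′(-1.6192) = -0.384; w₄ = -1.6192 − 0.04·(-0.384) = -1.60384
L(-1.60384) = 6.400147456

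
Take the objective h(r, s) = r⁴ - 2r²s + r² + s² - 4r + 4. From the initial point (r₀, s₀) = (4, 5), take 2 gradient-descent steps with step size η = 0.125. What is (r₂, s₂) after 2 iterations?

(3080.75, 91.375)

∇h = (4r³ - 4rs + 2r - 4, -2r² + 2s)
Step 1: at (4, 5), ∇h = (180, -22) → (4, 5) − 0.125·(180, -22) = (-18.5, 7.75)
Step 2: at (-18.5, 7.75), ∇h = (-24794, -669) → (-18.5, 7.75) − 0.125·(-24794, -669) = (3080.75, 91.375)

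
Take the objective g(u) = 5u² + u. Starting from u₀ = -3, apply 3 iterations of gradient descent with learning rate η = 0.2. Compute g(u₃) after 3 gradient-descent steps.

g′(u) = 10u + 1
u₁ = -3 − 0.2·(-29) = 2.8
u₂ = 2.8 − 0.2·29 = -3
u₃ = -3 − 0.2·(-29) = 2.8
g(2.8) = 42

42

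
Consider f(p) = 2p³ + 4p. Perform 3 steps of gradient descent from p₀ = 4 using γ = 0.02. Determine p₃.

f′(p) = 6p² + 4
Step 1: f′(4) = 100; p₁ = 4 − 0.02·100 = 2
Step 2: f′(2) = 28; p₂ = 2 − 0.02·28 = 1.44
Step 3: f′(1.44) = 16.4416; p₃ = 1.44 − 0.02·16.4416 = 1.111168

1.111168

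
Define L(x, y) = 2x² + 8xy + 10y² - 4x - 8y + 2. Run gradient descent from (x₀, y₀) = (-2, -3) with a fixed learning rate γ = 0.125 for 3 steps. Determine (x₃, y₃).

∇L = (4x + 8y - 4, 8x + 20y - 8)
(x₁, y₁) = (-2, -3) − 0.125·(-36, -84) = (2.5, 7.5)
(x₂, y₂) = (2.5, 7.5) − 0.125·(66, 162) = (-5.75, -12.75)
(x₃, y₃) = (-5.75, -12.75) − 0.125·(-129, -309) = (10.375, 25.875)

(10.375, 25.875)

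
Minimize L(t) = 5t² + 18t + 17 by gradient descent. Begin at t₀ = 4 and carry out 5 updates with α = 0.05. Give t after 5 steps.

L′(t) = 10t + 18
t₁ = 4 − 0.05·58 = 1.1
t₂ = 1.1 − 0.05·29 = -0.35
t₃ = -0.35 − 0.05·14.5 = -1.075
t₄ = -1.075 − 0.05·7.25 = -1.4375
t₅ = -1.4375 − 0.05·3.625 = -1.61875

-1.61875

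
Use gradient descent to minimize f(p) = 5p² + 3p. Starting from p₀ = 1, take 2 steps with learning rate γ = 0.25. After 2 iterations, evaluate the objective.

42.328125

f′(p) = 10p + 3
p₁ = 1 − 0.25·13 = -2.25
p₂ = -2.25 − 0.25·(-19.5) = 2.625
f(2.625) = 42.328125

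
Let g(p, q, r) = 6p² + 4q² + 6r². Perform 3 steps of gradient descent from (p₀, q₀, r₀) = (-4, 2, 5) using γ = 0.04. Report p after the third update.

∇g = (12p, 8q, 12r)
(p₁, q₁, r₁) = (-4, 2, 5) − 0.04·(-48, 16, 60) = (-2.08, 1.36, 2.6)
(p₂, q₂, r₂) = (-2.08, 1.36, 2.6) − 0.04·(-24.96, 10.88, 31.2) = (-1.0816, 0.9248, 1.352)
(p₃, q₃, r₃) = (-1.0816, 0.9248, 1.352) − 0.04·(-12.9792, 7.3984, 16.224) = (-0.562432, 0.628864, 0.70304)
p = -0.562432

-0.562432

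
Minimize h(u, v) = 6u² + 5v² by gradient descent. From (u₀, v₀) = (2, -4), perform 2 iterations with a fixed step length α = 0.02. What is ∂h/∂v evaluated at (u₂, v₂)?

-25.6

∇h = (12u, 10v)
(u₁, v₁) = (2, -4) − 0.02·(24, -40) = (1.52, -3.2)
(u₂, v₂) = (1.52, -3.2) − 0.02·(18.24, -32) = (1.1552, -2.56)
∂h/∂v at (1.1552, -2.56) = -25.6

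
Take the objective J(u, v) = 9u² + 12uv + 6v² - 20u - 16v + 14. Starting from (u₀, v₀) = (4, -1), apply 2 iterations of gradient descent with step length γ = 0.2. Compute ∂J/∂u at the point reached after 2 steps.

692.8

∇J = (18u + 12v - 20, 12u + 12v - 16)
(u₁, v₁) = (4, -1) − 0.2·(40, 20) = (-4, -5)
(u₂, v₂) = (-4, -5) − 0.2·(-152, -124) = (26.4, 19.8)
∂J/∂u at (26.4, 19.8) = 692.8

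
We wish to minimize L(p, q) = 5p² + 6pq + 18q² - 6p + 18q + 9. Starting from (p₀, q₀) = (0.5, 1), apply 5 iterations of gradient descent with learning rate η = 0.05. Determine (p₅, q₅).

∇L = (10p + 6q - 6, 6p + 36q + 18)
Step 1: at (0.5, 1), ∇L = (5, 57) → (0.5, 1) − 0.05·(5, 57) = (0.25, -1.85)
Step 2: at (0.25, -1.85), ∇L = (-14.6, -47.1) → (0.25, -1.85) − 0.05·(-14.6, -47.1) = (0.98, 0.505)
Step 3: at (0.98, 0.505), ∇L = (6.83, 42.06) → (0.98, 0.505) − 0.05·(6.83, 42.06) = (0.6385, -1.598)
Step 4: at (0.6385, -1.598), ∇L = (-9.203, -35.697) → (0.6385, -1.598) − 0.05·(-9.203, -35.697) = (1.09865, 0.18685)
Step 5: at (1.09865, 0.18685), ∇L = (6.1076, 31.3185) → (1.09865, 0.18685) − 0.05·(6.1076, 31.3185) = (0.79327, -1.379075)

(0.79327, -1.379075)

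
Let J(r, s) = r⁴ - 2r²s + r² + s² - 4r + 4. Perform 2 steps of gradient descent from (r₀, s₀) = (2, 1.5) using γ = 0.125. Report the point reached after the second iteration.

(-0.34375, 1.65625)

∇J = (4r³ - 4rs + 2r - 4, -2r² + 2s)
Step 1: at (2, 1.5), ∇J = (20, -5) → (2, 1.5) − 0.125·(20, -5) = (-0.5, 2.125)
Step 2: at (-0.5, 2.125), ∇J = (-1.25, 3.75) → (-0.5, 2.125) − 0.125·(-1.25, 3.75) = (-0.34375, 1.65625)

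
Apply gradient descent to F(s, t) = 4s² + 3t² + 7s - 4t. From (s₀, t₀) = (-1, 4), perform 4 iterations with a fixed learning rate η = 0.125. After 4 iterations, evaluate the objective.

-4.39532470703125

∇F = (8s + 7, 6t - 4)
Step 1: at (-1, 4), ∇F = (-1, 20) → (-1, 4) − 0.125·(-1, 20) = (-0.875, 1.5)
Step 2: at (-0.875, 1.5), ∇F = (0, 5) → (-0.875, 1.5) − 0.125·(0, 5) = (-0.875, 0.875)
Step 3: at (-0.875, 0.875), ∇F = (0, 1.25) → (-0.875, 0.875) − 0.125·(0, 1.25) = (-0.875, 0.71875)
Step 4: at (-0.875, 0.71875), ∇F = (0, 0.3125) → (-0.875, 0.71875) − 0.125·(0, 0.3125) = (-0.875, 0.6796875)
F(-0.875, 0.6796875) = -4.39532470703125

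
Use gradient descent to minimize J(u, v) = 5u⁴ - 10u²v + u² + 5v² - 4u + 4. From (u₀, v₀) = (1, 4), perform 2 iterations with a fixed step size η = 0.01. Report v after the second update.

3.59244

∇J = (20u³ - 20uv + 2u - 4, -10u² + 10v)
(u₁, v₁) = (1, 4) − 0.01·(-62, 30) = (1.62, 3.7)
(u₂, v₂) = (1.62, 3.7) − 0.01·(-35.60944, 10.756) = (1.9760944, 3.59244)
v = 3.59244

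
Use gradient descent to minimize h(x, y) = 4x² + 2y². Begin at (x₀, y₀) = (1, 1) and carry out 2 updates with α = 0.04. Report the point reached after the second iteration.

∇h = (8x, 4y)
Step 1: at (1, 1), ∇h = (8, 4) → (1, 1) − 0.04·(8, 4) = (0.68, 0.84)
Step 2: at (0.68, 0.84), ∇h = (5.44, 3.36) → (0.68, 0.84) − 0.04·(5.44, 3.36) = (0.4624, 0.7056)

(0.4624, 0.7056)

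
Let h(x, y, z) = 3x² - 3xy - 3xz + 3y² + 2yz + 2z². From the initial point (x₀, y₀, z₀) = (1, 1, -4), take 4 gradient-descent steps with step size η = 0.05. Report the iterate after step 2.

∇h = (6x - 3y - 3z, -3x + 6y + 2z, -3x + 2y + 4z)
Step 1: at (1, 1, -4), ∇h = (15, -5, -17) → (1, 1, -4) − 0.05·(15, -5, -17) = (0.25, 1.25, -3.15)
Step 2: at (0.25, 1.25, -3.15), ∇h = (7.2, 0.45, -10.85) → (0.25, 1.25, -3.15) − 0.05·(7.2, 0.45, -10.85) = (-0.11, 1.2275, -2.6075)

(-0.11, 1.2275, -2.6075)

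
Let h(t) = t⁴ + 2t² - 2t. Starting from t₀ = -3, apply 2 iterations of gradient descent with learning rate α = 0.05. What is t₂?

-3.3782

h′(t) = 4t³ + 4t - 2
Step 1: h′(-3) = -122; t₁ = -3 − 0.05·(-122) = 3.1
Step 2: h′(3.1) = 129.564; t₂ = 3.1 − 0.05·129.564 = -3.3782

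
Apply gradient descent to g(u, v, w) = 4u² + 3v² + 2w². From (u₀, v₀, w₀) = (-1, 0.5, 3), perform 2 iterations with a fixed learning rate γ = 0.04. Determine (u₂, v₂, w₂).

(-0.4624, 0.2888, 2.1168)

∇g = (8u, 6v, 4w)
Step 1: at (-1, 0.5, 3), ∇g = (-8, 3, 12) → (-1, 0.5, 3) − 0.04·(-8, 3, 12) = (-0.68, 0.38, 2.52)
Step 2: at (-0.68, 0.38, 2.52), ∇g = (-5.44, 2.28, 10.08) → (-0.68, 0.38, 2.52) − 0.04·(-5.44, 2.28, 10.08) = (-0.4624, 0.2888, 2.1168)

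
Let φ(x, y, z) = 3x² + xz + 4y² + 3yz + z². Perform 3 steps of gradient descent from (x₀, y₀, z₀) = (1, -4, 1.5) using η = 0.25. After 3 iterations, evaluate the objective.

∇φ = (6x + z, 8y + 3z, x + 3y + 2z)
(x₁, y₁, z₁) = (1, -4, 1.5) − 0.25·(7.5, -27.5, -8) = (-0.875, 2.875, 3.5)
(x₂, y₂, z₂) = (-0.875, 2.875, 3.5) − 0.25·(-1.75, 33.5, 14.75) = (-0.4375, -5.5, -0.1875)
(x₃, y₃, z₃) = (-0.4375, -5.5, -0.1875) − 0.25·(-2.8125, -44.5625, -17.3125) = (0.265625, 5.640625, 4.140625)
φ(0.265625, 5.640625, 4.140625) = 215.7900390625

215.7900390625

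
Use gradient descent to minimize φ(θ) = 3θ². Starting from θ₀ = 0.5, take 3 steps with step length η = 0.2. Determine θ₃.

φ′(θ) = 6θ
Step 1: φ′(0.5) = 3; θ₁ = 0.5 − 0.2·3 = -0.1
Step 2: φ′(-0.1) = -0.6; θ₂ = -0.1 − 0.2·(-0.6) = 0.02
Step 3: φ′(0.02) = 0.12; θ₃ = 0.02 − 0.2·0.12 = -0.004

-0.004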